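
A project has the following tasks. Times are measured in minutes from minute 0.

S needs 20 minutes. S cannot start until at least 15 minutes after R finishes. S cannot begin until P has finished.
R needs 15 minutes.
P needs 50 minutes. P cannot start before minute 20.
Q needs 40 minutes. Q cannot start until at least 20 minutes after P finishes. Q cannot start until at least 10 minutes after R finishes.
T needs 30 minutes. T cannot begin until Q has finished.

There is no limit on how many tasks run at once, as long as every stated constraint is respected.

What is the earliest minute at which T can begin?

130

R can start immediately at minute 0; it finishes at minute 15.
P waits on its own release at minute 20, so it starts at minute 20 and finishes at 20 + 50 = minute 70.
Q needs all of P (finishes minute 70, plus 20-minute gap → minute 90); R (finishes minute 15, plus 10-minute gap → minute 25). That puts its earliest start at minute 90; it finishes at 90 + 40 = minute 130.
T waits on Q (finishes minute 130), so the earliest it can start is minute 130.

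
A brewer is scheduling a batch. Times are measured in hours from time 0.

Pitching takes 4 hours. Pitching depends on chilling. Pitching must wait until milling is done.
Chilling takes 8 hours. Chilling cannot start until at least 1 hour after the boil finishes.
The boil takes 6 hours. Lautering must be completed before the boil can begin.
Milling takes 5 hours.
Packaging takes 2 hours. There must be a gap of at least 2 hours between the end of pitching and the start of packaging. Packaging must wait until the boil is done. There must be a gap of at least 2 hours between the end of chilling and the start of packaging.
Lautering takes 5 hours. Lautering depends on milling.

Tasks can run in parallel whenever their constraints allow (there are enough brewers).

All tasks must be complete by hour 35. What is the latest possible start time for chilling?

19

Packaging must finish by hour 35; it takes 2 hours, so it must start by 35 − 2 = hour 33.
Pitching must finish before packaging (must start by hour 33, minus 2-hour gap → hour 31). With a 4-hour duration, pitching must start by 31 − 4 = hour 27.
Chilling feeds pitching (must start by hour 27); packaging (must start by hour 33, minus 2-hour gap → hour 31). Taking the minimum, chilling must finish by hour 27 and start by 27 − 8 = hour 19.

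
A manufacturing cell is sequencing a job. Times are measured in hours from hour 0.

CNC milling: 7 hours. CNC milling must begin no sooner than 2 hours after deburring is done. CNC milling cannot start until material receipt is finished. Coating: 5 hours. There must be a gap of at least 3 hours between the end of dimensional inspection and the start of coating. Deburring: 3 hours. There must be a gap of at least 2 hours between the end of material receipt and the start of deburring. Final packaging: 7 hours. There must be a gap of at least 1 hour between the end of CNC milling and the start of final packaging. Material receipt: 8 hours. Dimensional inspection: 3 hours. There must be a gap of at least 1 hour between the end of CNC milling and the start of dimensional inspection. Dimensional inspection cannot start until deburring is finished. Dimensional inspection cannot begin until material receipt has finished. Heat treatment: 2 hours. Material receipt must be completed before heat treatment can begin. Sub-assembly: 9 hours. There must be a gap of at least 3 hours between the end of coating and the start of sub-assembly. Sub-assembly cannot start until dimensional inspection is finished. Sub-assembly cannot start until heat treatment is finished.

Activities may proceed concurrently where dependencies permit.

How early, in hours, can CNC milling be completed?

Material receipt has no prerequisites, so it starts at hour 0 and finishes at hour 8.
Deburring waits on material receipt (finishes hour 8, plus 2-hour gap → hour 10), so it starts at hour 10 and finishes at 10 + 3 = hour 13.
CNC milling needs all of deburring (finishes hour 13, plus 2-hour gap → hour 15); material receipt (finishes hour 8). That puts its earliest start at hour 15; it finishes at 15 + 7 = hour 22.

22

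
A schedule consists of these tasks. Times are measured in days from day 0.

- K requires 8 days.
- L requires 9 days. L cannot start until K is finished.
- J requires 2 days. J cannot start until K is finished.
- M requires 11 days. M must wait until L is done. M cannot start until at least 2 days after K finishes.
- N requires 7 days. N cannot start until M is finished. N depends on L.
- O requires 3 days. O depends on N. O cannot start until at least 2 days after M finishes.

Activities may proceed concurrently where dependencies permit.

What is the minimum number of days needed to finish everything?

K can start immediately at day 0; it finishes at day 8.
L waits on K (finishes day 8), so it starts at day 8 and finishes at 8 + 9 = day 17.
M cannot start until L (finishes day 17); K (finishes day 8, plus 2-day gap → day 10). The controlling bound is day 17, so M finishes at 17 + 11 = day 28.
N needs all of M (finishes day 28); L (finishes day 17). That puts its earliest start at day 28; it finishes at 28 + 7 = day 35.
For O: N (finishes day 35); M (finishes day 28, plus 2-day gap → day 30). Taking the maximum gives a start of day 35, and it finishes at 35 + 3 = day 38.
After K (finishes day 8), J can start at day 8 and finishes at day 10.
All tasks are finished once the last one completes. Finish times: J at 10, K at 8, L at 17, M at 28, N at 35, O at 38. The latest is day 38.

38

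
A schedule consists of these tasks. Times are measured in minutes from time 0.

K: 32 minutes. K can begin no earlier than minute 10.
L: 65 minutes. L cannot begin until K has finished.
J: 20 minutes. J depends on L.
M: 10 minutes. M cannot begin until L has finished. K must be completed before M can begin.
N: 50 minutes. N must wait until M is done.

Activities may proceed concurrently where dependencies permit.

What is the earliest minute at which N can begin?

After its own release at minute 10, K can start at minute 10 and finishes at minute 42.
After K (finishes minute 42), L can start at minute 42 and finishes at minute 107.
M has to wait for L (finishes minute 107); K (finishes minute 42). The latest of these is minute 107, so M runs minute 107 to 107 + 10 = minute 117.
N waits on M (finishes minute 117), so the earliest it can start is minute 117.

117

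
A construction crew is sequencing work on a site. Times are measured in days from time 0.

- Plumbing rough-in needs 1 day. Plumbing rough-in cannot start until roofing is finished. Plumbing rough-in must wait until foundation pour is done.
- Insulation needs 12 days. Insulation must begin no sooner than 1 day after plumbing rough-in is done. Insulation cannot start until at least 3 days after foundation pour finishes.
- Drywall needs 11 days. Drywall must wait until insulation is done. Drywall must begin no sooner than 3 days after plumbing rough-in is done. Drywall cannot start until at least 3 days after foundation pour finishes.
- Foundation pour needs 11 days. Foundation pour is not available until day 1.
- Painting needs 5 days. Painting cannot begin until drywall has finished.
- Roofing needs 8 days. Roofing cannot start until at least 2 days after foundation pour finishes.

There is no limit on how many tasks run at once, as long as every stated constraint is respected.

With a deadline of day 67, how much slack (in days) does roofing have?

15

Foundation pour waits on its own release at day 1, so it starts at day 1 and finishes at 1 + 11 = day 12.
Roofing cannot begin until foundation pour (finishes day 12, plus 2-day gap → day 14). It runs from day 14 to 14 + 8 = day 22.

Working backward from the deadline:
To finish by day 67, painting (duration 5) must start no later than day 62.
Drywall feeds into painting (must start by day 62); so drywall must finish by day 62 and therefore start by day 51.
Insulation has to be done before drywall (must start by day 51). That means finishing by day 51, i.e. starting by 51 − 12 = day 39.
Plumbing rough-in has several dependents: insulation (must start by day 39, minus 1-day gap → day 38); drywall (must start by day 51, minus 3-day gap → day 48). The earliest of those limits is day 38, so plumbing rough-in must start by 38 − 1 = day 37.
Roofing feeds into plumbing rough-in (must start by day 37); so roofing must finish by day 37 and therefore start by day 29.
So roofing can start as early as day 14 and as late as day 29, giving 29 − 14 = 15 days of slack.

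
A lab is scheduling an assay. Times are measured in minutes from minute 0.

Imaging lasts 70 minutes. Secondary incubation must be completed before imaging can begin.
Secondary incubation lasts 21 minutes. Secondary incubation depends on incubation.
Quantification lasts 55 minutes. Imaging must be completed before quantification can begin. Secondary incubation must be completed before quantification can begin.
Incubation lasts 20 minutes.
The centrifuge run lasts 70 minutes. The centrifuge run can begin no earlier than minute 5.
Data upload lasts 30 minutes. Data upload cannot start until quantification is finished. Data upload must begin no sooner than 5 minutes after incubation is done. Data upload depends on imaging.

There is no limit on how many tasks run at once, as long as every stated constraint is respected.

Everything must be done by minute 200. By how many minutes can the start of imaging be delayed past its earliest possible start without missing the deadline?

Incubation has no prerequisites, so it starts at minute 0 and finishes at minute 20.
After incubation (finishes minute 20), secondary incubation can start at minute 20 and finishes at minute 41.
Imaging cannot begin until secondary incubation (finishes minute 41). It runs from minute 41 to 41 + 70 = minute 111.

Working backward from the deadline:
To finish by minute 200, data upload (duration 30) must start no later than minute 170.
Since data upload (must start by minute 170) depends on it, quantification must finish by minute 170. Backing off its 55-minute duration gives a latest start of minute 115.
Imaging has several dependents: quantification (must start by minute 115); data upload (must start by minute 170). The earliest of those limits is minute 115, so imaging must start by 115 − 70 = minute 45.
So imaging can start as early as minute 41 and as late as minute 45, giving 45 − 41 = 4 minutes of slack.

4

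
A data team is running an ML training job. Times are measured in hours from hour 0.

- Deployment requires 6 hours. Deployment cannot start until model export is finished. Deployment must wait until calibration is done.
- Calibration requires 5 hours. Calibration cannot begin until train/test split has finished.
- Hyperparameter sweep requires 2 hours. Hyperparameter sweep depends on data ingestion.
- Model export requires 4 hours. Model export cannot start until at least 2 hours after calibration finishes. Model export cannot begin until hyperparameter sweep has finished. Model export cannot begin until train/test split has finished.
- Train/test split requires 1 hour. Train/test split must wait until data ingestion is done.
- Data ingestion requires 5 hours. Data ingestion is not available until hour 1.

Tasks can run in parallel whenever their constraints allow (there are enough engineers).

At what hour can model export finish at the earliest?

Data ingestion waits on its own release at hour 1, so it starts at hour 1 and finishes at 1 + 5 = hour 6.
Hyperparameter sweep cannot begin until data ingestion (finishes hour 6). It runs from hour 6 to 6 + 2 = hour 8.
After data ingestion (finishes hour 6), train/test split can start at hour 6 and finishes at hour 7.
Calibration waits on train/test split (finishes hour 7), so it starts at hour 7 and finishes at 7 + 5 = hour 12.
Model export cannot start until calibration (finishes hour 12, plus 2-hour gap → hour 14); hyperparameter sweep (finishes hour 8); train/test split (finishes hour 7). The controlling bound is hour 14, so model export finishes at 14 + 4 = hour 18.

18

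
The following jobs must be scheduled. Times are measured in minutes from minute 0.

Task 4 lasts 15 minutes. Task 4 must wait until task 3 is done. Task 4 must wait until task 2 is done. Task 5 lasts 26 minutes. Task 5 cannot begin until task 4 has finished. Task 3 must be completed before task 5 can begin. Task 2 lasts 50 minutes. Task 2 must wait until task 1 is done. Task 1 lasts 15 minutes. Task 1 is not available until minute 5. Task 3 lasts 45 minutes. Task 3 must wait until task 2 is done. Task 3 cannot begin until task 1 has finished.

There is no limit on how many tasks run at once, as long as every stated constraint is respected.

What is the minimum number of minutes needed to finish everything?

After its own release at minute 5, task 1 can start at minute 5 and finishes at minute 20.
After task 1 (finishes minute 20), task 2 can start at minute 20 and finishes at minute 70.
Task 3 needs all of task 2 (finishes minute 70); task 1 (finishes minute 20). That puts its earliest start at minute 70; it finishes at 70 + 45 = minute 115.
For task 4: task 3 (finishes minute 115); task 2 (finishes minute 70). Taking the maximum gives a start of minute 115, and it finishes at 115 + 15 = minute 130.
For task 5: task 4 (finishes minute 130); task 3 (finishes minute 115). Taking the maximum gives a start of minute 130, and it finishes at 130 + 26 = minute 156.
All tasks are finished once the last one completes. Finish times: Task 1 at 20, Task 2 at 70, Task 3 at 115, Task 4 at 130, Task 5 at 156. The latest is minute 156.

156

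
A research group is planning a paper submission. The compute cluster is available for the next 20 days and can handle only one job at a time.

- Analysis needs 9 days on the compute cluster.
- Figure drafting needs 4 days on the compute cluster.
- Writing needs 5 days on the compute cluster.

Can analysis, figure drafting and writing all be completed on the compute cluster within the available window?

Running back to back, the jobs need 9 + 4 + 5 = 18 days on the compute cluster.
Since 18 ≤ 20, they fit within the window.

Yes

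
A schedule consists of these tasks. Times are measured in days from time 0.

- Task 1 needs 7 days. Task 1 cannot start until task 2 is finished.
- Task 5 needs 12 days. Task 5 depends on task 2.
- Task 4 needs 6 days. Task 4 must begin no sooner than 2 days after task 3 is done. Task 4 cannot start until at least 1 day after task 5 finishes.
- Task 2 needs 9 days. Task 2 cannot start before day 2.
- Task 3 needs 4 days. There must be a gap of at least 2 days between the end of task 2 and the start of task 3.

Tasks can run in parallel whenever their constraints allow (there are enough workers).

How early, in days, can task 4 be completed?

30

After its own release at day 2, task 2 can start at day 2 and finishes at day 11.
Task 5 waits on task 2 (finishes day 11), so it starts at day 11 and finishes at 11 + 12 = day 23.
Task 3 waits on task 2 (finishes day 11, plus 2-day gap → day 13), so it starts at day 13 and finishes at 13 + 4 = day 17.
Task 4 needs all of task 3 (finishes day 17, plus 2-day gap → day 19); task 5 (finishes day 23, plus 1-day gap → day 24). That puts its earliest start at day 24; it finishes at 24 + 6 = day 30.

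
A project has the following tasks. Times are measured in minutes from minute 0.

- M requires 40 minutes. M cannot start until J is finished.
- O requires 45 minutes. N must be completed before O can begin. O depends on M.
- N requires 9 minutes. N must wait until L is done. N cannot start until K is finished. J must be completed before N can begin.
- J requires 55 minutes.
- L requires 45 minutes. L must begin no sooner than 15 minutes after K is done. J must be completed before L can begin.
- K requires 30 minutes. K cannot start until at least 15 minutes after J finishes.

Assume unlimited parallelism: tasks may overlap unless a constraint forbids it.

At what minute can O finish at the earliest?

J can start immediately at minute 0; it finishes at minute 55.
M cannot begin until J (finishes minute 55). It runs from minute 55 to 55 + 40 = minute 95.
K cannot begin until J (finishes minute 55, plus 15-minute gap → minute 70). It runs from minute 70 to 70 + 30 = minute 100.
L cannot start until K (finishes minute 100, plus 15-minute gap → minute 115); J (finishes minute 55). The controlling bound is minute 115, so L finishes at 115 + 45 = minute 160.
N needs all of L (finishes minute 160); K (finishes minute 100); J (finishes minute 55). That puts its earliest start at minute 160; it finishes at 160 + 9 = minute 169.
O has to wait for N (finishes minute 169); M (finishes minute 95). The latest of these is minute 169, so O runs minute 169 to 169 + 45 = minute 214.

214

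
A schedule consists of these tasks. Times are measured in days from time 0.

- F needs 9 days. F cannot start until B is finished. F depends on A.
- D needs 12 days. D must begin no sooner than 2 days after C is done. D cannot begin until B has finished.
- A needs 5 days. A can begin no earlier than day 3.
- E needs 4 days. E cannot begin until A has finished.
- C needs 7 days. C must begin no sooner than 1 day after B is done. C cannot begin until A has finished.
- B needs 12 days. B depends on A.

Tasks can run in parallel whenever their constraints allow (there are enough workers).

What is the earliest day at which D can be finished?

A waits on its own release at day 3, so it starts at day 3 and finishes at 3 + 5 = day 8.
B waits on A (finishes day 8), so it starts at day 8 and finishes at 8 + 12 = day 20.
C needs all of B (finishes day 20, plus 1-day gap → day 21); A (finishes day 8). That puts its earliest start at day 21; it finishes at 21 + 7 = day 28.
D has to wait for C (finishes day 28, plus 2-day gap → day 30); B (finishes day 20). The latest of these is day 30, so D runs day 30 to 30 + 12 = day 42.

42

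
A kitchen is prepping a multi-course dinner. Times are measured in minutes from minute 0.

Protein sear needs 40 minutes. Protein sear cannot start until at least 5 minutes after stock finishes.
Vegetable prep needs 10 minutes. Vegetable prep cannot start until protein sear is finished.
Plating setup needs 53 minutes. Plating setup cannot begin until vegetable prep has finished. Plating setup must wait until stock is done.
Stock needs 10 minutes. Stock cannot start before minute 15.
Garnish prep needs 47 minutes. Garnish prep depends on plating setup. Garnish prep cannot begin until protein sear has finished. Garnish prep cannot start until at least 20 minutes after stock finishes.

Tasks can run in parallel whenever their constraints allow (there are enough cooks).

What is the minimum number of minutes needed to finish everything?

180

Stock cannot begin until its own release at minute 15. It runs from minute 15 to 15 + 10 = minute 25.
After stock (finishes minute 25, plus 5-minute gap → minute 30), protein sear can start at minute 30 and finishes at minute 70.
Vegetable prep waits on protein sear (finishes minute 70), so it starts at minute 70 and finishes at 70 + 10 = minute 80.
For plating setup: vegetable prep (finishes minute 80); stock (finishes minute 25). Taking the maximum gives a start of minute 80, and it finishes at 80 + 53 = minute 133.
Garnish prep has to wait for plating setup (finishes minute 133); protein sear (finishes minute 70); stock (finishes minute 25, plus 20-minute gap → minute 45). The latest of these is minute 133, so garnish prep runs minute 133 to 133 + 47 = minute 180.
All tasks are finished once the last one completes. Finish times: Stock at 25, Protein sear at 70, Vegetable prep at 80, Plating setup at 133, Garnish prep at 180. The latest is minute 180.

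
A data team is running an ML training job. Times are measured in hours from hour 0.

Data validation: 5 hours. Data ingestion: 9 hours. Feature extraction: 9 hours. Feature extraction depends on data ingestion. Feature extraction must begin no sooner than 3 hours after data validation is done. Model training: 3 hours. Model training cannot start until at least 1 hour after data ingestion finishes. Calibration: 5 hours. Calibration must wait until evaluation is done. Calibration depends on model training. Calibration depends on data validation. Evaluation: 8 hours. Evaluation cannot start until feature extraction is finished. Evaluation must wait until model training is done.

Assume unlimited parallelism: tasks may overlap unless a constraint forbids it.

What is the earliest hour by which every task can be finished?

Nothing blocks data validation, so it runs from hour 0 to hour 5.
Data ingestion has no prerequisites, so it starts at hour 0 and finishes at hour 9.
Model training waits on data ingestion (finishes hour 9, plus 1-hour gap → hour 10), so it starts at hour 10 and finishes at 10 + 3 = hour 13.
Feature extraction has to wait for data ingestion (finishes hour 9); data validation (finishes hour 5, plus 3-hour gap → hour 8). The latest of these is hour 9, so feature extraction runs hour 9 to 9 + 9 = hour 18.
Evaluation cannot start until feature extraction (finishes hour 18); model training (finishes hour 13). The controlling bound is hour 18, so evaluation finishes at 18 + 8 = hour 26.
For calibration: evaluation (finishes hour 26); model training (finishes hour 13); data validation (finishes hour 5). Taking the maximum gives a start of hour 26, and it finishes at 26 + 5 = hour 31.
All tasks are finished once the last one completes. Finish times: Data ingestion at 9, Data validation at 5, Feature extraction at 18, Model training at 13, Evaluation at 26, Calibration at 31. The latest is hour 31.

31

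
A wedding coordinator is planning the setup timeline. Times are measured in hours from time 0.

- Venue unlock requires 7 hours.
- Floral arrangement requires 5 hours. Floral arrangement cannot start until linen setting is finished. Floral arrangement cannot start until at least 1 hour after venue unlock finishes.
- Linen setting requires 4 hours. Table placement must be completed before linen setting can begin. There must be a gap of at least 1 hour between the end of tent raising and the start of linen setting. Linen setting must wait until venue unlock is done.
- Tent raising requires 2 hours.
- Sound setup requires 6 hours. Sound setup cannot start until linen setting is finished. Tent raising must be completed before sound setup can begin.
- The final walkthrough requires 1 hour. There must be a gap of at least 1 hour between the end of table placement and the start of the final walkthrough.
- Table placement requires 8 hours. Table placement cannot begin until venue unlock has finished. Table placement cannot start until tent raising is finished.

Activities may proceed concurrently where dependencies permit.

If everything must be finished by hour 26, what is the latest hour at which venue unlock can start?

1

Nothing follows floral arrangement; the deadline of hour 26 is its only limit. It must start by 26 − 5 = hour 21.
Nothing follows sound setup; the deadline of hour 26 is its only limit. It must start by 26 − 6 = hour 20.
For linen setting: floral arrangement (must start by hour 21); sound setup (must start by hour 20). The most restrictive is hour 20; with a 4-hour duration, linen setting must start by hour 16.
The final walkthrough must finish by hour 26; it takes 1 hour, so it must start by 26 − 1 = hour 25.
Table placement must finish in time for linen setting (must start by hour 16); the final walkthrough (must start by hour 25, minus 1-hour gap → hour 24). The tightest is hour 16, so table placement must start by 16 − 8 = hour 8.
Venue unlock must finish in time for table placement (must start by hour 8); linen setting (must start by hour 16); floral arrangement (must start by hour 21, minus 1-hour gap → hour 20). The tightest is hour 8, so venue unlock must start by 8 − 7 = hour 1.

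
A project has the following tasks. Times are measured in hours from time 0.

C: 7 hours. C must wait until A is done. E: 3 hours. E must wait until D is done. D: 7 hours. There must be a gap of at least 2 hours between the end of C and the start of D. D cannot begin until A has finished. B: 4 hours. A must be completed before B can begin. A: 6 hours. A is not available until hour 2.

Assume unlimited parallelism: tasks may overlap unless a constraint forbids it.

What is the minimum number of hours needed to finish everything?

A waits on its own release at hour 2, so it starts at hour 2 and finishes at 2 + 6 = hour 8.
C waits on A (finishes hour 8), so it starts at hour 8 and finishes at 8 + 7 = hour 15.
D has to wait for C (finishes hour 15, plus 2-hour gap → hour 17); A (finishes hour 8). The latest of these is hour 17, so D runs hour 17 to 17 + 7 = hour 24.
After D (finishes hour 24), E can start at hour 24 and finishes at hour 27.
B waits on A (finishes hour 8), so it starts at hour 8 and finishes at 8 + 4 = hour 12.
All tasks are finished once the last one completes. Finish times: A at 8, B at 12, C at 15, D at 24, E at 27. The latest is hour 27.

27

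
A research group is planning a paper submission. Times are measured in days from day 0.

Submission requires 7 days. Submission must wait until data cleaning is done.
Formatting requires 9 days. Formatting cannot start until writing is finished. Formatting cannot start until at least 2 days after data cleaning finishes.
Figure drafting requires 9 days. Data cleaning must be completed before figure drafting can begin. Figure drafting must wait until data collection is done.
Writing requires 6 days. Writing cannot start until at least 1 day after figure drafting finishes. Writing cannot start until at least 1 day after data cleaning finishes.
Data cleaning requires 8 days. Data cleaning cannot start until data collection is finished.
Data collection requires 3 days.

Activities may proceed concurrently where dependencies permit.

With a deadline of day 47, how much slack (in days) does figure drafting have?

Nothing blocks data collection, so it runs from day 0 to day 3.
Data cleaning cannot begin until data collection (finishes day 3). It runs from day 3 to 3 + 8 = day 11.
Figure drafting needs all of data cleaning (finishes day 11); data collection (finishes day 3). That puts its earliest start at day 11; it finishes at 11 + 9 = day 20.

Working backward from the deadline:
Formatting must finish by day 47; it takes 9 days, so it must start by 47 − 9 = day 38.
Writing has to be done before formatting (must start by day 38). That means finishing by day 38, i.e. starting by 38 − 6 = day 32.
Figure drafting must finish before writing (must start by day 32, minus 1-day gap → day 31). With a 9-day duration, figure drafting must start by 31 − 9 = day 22.
So figure drafting can start as early as day 11 and as late as day 22, giving 22 − 11 = 11 days of slack.

11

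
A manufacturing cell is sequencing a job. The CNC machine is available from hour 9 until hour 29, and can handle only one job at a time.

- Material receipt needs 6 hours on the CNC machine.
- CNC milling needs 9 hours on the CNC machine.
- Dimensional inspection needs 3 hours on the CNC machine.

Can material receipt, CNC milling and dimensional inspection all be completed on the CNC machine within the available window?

Yes

The CNC machine window is 29 − 9 = 20 hours.
Running back to back, the jobs need 6 + 9 + 3 = 18 hours on the CNC machine.
Since 18 ≤ 20, they fit within the window.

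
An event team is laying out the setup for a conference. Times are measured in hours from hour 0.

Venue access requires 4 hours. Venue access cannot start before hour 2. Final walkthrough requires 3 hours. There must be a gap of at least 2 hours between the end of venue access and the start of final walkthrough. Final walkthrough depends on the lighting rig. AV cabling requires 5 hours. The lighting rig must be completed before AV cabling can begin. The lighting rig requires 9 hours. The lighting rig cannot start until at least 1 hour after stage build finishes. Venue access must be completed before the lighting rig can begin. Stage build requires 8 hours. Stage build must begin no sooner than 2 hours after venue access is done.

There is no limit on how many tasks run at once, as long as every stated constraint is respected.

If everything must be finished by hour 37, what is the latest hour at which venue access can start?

8

To finish by hour 37, AV cabling (duration 5) must start no later than hour 32.
To finish by hour 37, final walkthrough (duration 3) must start no later than hour 34.
For the lighting rig: AV cabling (must start by hour 32); final walkthrough (must start by hour 34). The most restrictive is hour 32; with a 9-hour duration, the lighting rig must start by hour 23.
Stage build has to be done before the lighting rig (must start by hour 23, minus 1-hour gap → hour 22). That means finishing by hour 22, i.e. starting by 22 − 8 = hour 14.
Venue access must finish in time for stage build (must start by hour 14, minus 2-hour gap → hour 12); the lighting rig (must start by hour 23); final walkthrough (must start by hour 34, minus 2-hour gap → hour 32). The tightest is hour 12, so venue access must start by 12 − 4 = hour 8.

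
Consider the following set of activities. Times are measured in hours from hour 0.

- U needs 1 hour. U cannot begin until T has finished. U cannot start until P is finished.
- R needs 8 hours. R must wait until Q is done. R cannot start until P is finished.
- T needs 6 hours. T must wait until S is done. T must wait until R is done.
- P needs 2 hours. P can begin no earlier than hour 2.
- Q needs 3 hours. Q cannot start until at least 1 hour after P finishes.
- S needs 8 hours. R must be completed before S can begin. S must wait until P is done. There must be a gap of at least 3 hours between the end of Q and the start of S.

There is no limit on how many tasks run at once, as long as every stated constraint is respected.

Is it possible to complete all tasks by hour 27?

P cannot begin until its own release at hour 2. It runs from hour 2 to 2 + 2 = hour 4.
Q cannot begin until P (finishes hour 4, plus 1-hour gap → hour 5). It runs from hour 5 to 5 + 3 = hour 8.
R cannot start until Q (finishes hour 8); P (finishes hour 4). The controlling bound is hour 8, so R finishes at 8 + 8 = hour 16.
S has to wait for R (finishes hour 16); P (finishes hour 4); Q (finishes hour 8, plus 3-hour gap → hour 11). The latest of these is hour 16, so S runs hour 16 to 16 + 8 = hour 24.
T needs all of S (finishes hour 24); R (finishes hour 16). That puts its earliest start at hour 24; it finishes at 24 + 6 = hour 30.
U needs all of T (finishes hour 30); P (finishes hour 4). That puts its earliest start at hour 30; it finishes at 30 + 1 = hour 31.
The earliest everything can be done is hour 31, which is after the deadline of 27, so it is not possible.

No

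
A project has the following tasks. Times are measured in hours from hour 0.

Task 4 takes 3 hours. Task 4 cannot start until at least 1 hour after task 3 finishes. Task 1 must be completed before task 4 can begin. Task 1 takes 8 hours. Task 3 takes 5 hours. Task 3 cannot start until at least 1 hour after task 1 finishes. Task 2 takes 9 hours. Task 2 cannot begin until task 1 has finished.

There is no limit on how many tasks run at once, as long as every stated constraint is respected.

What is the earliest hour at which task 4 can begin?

15

Task 1 can start immediately at hour 0; it finishes at hour 8.
After task 1 (finishes hour 8, plus 1-hour gap → hour 9), task 3 can start at hour 9 and finishes at hour 14.
Task 4 waits on task 3 (finishes hour 14, plus 1-hour gap → hour 15); task 1 (finishes hour 8). The latest of these is hour 15, which is the earliest task 4 can start.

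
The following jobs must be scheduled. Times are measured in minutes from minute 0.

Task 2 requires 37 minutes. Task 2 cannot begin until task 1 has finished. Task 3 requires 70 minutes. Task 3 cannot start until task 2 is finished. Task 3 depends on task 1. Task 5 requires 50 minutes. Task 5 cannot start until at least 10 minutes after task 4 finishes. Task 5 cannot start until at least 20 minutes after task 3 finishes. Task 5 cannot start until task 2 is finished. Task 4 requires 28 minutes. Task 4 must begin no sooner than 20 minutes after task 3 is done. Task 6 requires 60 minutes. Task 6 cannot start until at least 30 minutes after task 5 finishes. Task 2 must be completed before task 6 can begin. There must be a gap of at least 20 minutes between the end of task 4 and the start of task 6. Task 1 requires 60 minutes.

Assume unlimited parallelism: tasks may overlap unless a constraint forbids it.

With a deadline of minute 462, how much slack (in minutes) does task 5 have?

Task 1 can start immediately at minute 0; it finishes at minute 60.
Task 2 cannot begin until task 1 (finishes minute 60). It runs from minute 60 to 60 + 37 = minute 97.
Task 3 has to wait for task 2 (finishes minute 97); task 1 (finishes minute 60). The latest of these is minute 97, so task 3 runs minute 97 to 97 + 70 = minute 167.
Task 4 cannot begin until task 3 (finishes minute 167, plus 20-minute gap → minute 187). It runs from minute 187 to 187 + 28 = minute 215.
For task 5: task 4 (finishes minute 215, plus 10-minute gap → minute 225); task 3 (finishes minute 167, plus 20-minute gap → minute 187); task 2 (finishes minute 97). Taking the maximum gives a start of minute 225, and it finishes at 225 + 50 = minute 275.

Working backward from the deadline:
To finish by minute 462, task 6 (duration 60) must start no later than minute 402.
Since task 6 (must start by minute 402, minus 30-minute gap → minute 372) depends on it, task 5 must finish by minute 372. Backing off its 50-minute duration gives a latest start of minute 322.
So task 5 can start as early as minute 225 and as late as minute 322, giving 322 − 225 = 97 minutes of slack.

97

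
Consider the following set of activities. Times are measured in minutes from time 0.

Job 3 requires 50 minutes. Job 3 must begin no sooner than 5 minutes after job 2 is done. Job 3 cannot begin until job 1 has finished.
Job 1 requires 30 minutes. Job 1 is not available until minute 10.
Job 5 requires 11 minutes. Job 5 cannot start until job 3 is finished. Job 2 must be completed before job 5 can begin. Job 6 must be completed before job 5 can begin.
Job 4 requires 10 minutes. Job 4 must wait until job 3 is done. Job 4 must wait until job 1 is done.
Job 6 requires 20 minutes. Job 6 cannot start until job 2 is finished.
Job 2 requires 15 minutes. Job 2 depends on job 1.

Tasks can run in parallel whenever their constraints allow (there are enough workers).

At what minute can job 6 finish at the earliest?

Job 1 cannot begin until its own release at minute 10. It runs from minute 10 to 10 + 30 = minute 40.
Job 2 cannot begin until job 1 (finishes minute 40). It runs from minute 40 to 40 + 15 = minute 55.
Job 6 waits on job 2 (finishes minute 55), so it starts at minute 55 and finishes at 55 + 20 = minute 75.

75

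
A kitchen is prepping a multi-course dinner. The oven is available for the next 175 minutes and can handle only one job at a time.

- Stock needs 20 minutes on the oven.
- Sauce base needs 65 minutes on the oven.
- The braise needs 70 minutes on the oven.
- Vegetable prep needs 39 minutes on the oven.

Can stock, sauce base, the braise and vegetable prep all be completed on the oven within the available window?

Running back to back, the jobs need 20 + 65 + 70 + 39 = 194 minutes on the oven.
Since 194 > 175, they cannot all fit.

No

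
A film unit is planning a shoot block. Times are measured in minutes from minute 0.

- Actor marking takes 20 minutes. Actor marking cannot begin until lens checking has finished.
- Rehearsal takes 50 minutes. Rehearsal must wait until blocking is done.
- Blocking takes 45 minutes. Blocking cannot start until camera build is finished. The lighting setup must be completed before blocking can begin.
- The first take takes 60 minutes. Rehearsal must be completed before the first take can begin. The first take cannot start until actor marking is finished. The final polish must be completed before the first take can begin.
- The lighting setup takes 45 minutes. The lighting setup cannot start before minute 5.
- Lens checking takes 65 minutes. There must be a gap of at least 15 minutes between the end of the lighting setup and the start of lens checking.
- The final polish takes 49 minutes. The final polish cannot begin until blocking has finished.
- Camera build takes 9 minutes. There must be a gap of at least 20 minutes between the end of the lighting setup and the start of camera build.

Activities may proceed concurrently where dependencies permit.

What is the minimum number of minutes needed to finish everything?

234

The lighting setup waits on its own release at minute 5, so it starts at minute 5 and finishes at 5 + 45 = minute 50.
Lens checking cannot begin until the lighting setup (finishes minute 50, plus 15-minute gap → minute 65). It runs from minute 65 to 65 + 65 = minute 130.
Actor marking cannot begin until lens checking (finishes minute 130). It runs from minute 130 to 130 + 20 = minute 150.
After the lighting setup (finishes minute 50, plus 20-minute gap → minute 70), camera build can start at minute 70 and finishes at minute 79.
Blocking cannot start until camera build (finishes minute 79); the lighting setup (finishes minute 50). The controlling bound is minute 79, so blocking finishes at 79 + 45 = minute 124.
The final polish cannot begin until blocking (finishes minute 124). It runs from minute 124 to 124 + 49 = minute 173.
Rehearsal cannot begin until blocking (finishes minute 124). It runs from minute 124 to 124 + 50 = minute 174.
The first take needs all of rehearsal (finishes minute 174); actor marking (finishes minute 150); the final polish (finishes minute 173). That puts its earliest start at minute 174; it finishes at 174 + 60 = minute 234.
All tasks are finished once the last one completes. Finish times: The lighting setup at 50, Camera build at 79, Lens checking at 130, Blocking at 124, Actor marking at 150, Rehearsal at 174, The final polish at 173, The first take at 234. The latest is minute 234.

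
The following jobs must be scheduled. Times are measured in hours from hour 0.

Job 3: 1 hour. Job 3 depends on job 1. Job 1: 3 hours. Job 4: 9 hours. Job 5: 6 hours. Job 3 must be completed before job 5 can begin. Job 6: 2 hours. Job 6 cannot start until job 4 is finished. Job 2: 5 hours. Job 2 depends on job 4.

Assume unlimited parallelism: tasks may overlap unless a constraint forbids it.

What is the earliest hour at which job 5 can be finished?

Nothing blocks job 1, so it runs from hour 0 to hour 3.
After job 1 (finishes hour 3), job 3 can start at hour 3 and finishes at hour 4.
After job 3 (finishes hour 4), job 5 can start at hour 4 and finishes at hour 10.

10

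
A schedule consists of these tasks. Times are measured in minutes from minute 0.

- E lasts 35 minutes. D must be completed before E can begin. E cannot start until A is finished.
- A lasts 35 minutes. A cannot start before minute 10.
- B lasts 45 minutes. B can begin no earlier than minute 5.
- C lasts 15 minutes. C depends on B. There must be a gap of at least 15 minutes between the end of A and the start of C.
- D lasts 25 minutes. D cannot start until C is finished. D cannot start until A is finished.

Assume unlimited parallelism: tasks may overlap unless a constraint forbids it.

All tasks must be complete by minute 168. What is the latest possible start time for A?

43

Nothing follows E; the deadline of minute 168 is its only limit. It must start by 168 − 35 = minute 133.
D feeds into E (must start by minute 133); so D must finish by minute 133 and therefore start by minute 108.
C has to be done before D (must start by minute 108). That means finishing by minute 108, i.e. starting by 108 − 15 = minute 93.
A has several dependents: C (must start by minute 93, minus 15-minute gap → minute 78); D (must start by minute 108); E (must start by minute 133). The earliest of those limits is minute 78, so A must start by 78 − 35 = minute 43.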